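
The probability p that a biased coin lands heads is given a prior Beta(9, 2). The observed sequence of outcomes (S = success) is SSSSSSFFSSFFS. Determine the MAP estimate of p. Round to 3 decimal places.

Prior: Beta(9, 2).
Data: 9 successes in 13 trials (from the sequence). The binomial likelihood contributes p^9(1−p)^4, so the posterior is Beta(9+9, 2+4) = Beta(18, 6).
For Beta(a, b) with a, b > 1 the mode is (a−1)/(a+b−2) = 17/22 ≈ 0.773.

p̂_MAP = 0.773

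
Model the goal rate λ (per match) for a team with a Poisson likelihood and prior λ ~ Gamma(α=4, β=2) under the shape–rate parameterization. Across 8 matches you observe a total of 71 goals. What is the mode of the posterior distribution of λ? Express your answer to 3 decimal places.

λ̂_MAP = 7.400

Σxᵢ = 71, n = 8.
Posterior ∝ λ^3e^(−2λ) · λ^71e^(−8λ) = λ^74e^(−10λ), i.e. Gamma(shape=75, rate=10).
The mode of a Gamma(a, b) with a ≥ 1 (shape–rate) is (a−1)/b = 74/10 ≈ 7.400.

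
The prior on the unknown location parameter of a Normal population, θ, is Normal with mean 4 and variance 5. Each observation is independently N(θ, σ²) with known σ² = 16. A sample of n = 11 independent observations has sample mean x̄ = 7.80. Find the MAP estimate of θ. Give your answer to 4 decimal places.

θ̂_MAP = 6.9437

n = 11, x̄ = 7.80.
For a Normal prior and Normal likelihood with known variance, the posterior is Normal; its mode equals its mean, the precision-weighted average.
Prior precision 1/σ₀² = 1/5 = 0.2; data precision n/σ² = 11/16 = 0.6875.
θ̂ = (0.2·4 + 0.6875·7.8) / (0.2 + 0.6875) = 6.1625/0.8875 = 493/71 ≈ 6.9437.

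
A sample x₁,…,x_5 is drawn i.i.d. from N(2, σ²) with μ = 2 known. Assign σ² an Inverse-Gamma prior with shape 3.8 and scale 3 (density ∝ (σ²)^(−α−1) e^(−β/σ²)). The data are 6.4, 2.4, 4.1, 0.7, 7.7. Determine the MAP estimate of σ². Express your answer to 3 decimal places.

Sum of squared deviations about the known mean: SS = (6.4−2)² + (2.4−2)² + (4.1−2)² + (0.7−2)² + (7.7−2)² = 58.11.
The Normal likelihood contributes (σ²)^(−n/2) exp(−SS/(2σ²)), so the posterior is Inverse-Gamma(α + n/2, β + SS/2) = Inverse-Gamma(6.3, 32.055).
The mode of Inverse-Gamma(a, b) is b/(a+1) = 32.055/7.3 ≈ 4.391.

σ̂²_MAP = 4.391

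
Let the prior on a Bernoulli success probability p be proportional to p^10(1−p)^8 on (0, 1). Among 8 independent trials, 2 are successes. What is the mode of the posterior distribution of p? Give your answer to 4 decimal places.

p̂_MAP = 0.4615

The prior density ∝ p^10(1−p)^8 is the kernel of Beta(11, 9).
Data: 2 successes in 8 trials. The binomial likelihood contributes p^2(1−p)^6, so the posterior is Beta(11+2, 9+6) = Beta(13, 15).
For Beta(a, b) with a, b > 1 the mode is (a−1)/(a+b−2) = 12/26 ≈ 0.4615.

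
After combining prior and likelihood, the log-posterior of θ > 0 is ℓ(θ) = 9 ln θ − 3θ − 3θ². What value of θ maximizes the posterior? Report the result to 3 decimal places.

ℓ'(θ) = 9/θ − 3 − 6θ. Setting this to zero and multiplying by θ: 6θ² + 3θ − 9 = 0.
θ = (−3 + √(3² + 4·6·9)) / (2·6) = (−3 + √225) / 12 = (−3 + 15)/12 = 1.
ℓ''(θ) = −9/θ² − 6 < 0, confirming a maximum.

θ̂_MAP = 1.000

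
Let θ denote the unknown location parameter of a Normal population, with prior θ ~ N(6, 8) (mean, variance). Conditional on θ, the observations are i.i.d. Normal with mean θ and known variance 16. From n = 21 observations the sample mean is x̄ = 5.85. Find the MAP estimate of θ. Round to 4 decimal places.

n = 21, x̄ = 5.85.
For a Normal prior and Normal likelihood with known variance, the posterior is Normal; its mode equals its mean, the precision-weighted average.
Prior precision 1/σ₀² = 1/8 = 0.125; data precision n/σ² = 21/16 = 1.3125.
θ̂ = (0.125·6 + 1.3125·5.85) / (0.125 + 1.3125) = 8.428125/1.4375 = 2697/460 ≈ 5.8630.

θ̂_MAP = 5.8630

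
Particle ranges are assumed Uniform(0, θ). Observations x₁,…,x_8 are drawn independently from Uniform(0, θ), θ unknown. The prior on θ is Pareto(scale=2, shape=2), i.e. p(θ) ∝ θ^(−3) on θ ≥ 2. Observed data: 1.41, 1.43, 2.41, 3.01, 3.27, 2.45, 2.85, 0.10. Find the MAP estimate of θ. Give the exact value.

θ̂_MAP = 3.27

The Uniform(0, θ) likelihood is θ^(−n) for θ ≥ max(xᵢ), zero otherwise. Here max(xᵢ) = 3.27.
Posterior ∝ θ^(−3) · θ^(−8) = θ^(−11) on θ ≥ max(2, 3.27) = 3.27.
This density is strictly decreasing in θ, so the posterior mode lies at the lower boundary of the support.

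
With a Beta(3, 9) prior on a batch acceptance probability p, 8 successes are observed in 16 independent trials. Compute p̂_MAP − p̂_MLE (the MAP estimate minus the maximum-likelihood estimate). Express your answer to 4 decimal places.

Posterior is Beta(11, 17); MAP = (11−1)/(28−2) = 10/26 ≈ 0.38462.
MLE ignores the prior: p̂_MLE = k/n = 8/16 ≈ 0.50000.
Difference = 10/26 − 8/16 = -3/26 ≈ -0.1154.

MAP − MLE = -0.1154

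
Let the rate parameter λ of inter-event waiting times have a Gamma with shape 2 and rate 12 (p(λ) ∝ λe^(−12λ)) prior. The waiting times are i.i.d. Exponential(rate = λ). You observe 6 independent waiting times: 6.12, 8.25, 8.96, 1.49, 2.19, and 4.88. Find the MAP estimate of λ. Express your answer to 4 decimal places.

λ̂_MAP = 0.1595

The Exponential(rate=λ) likelihood is ∝ λ^n e^(−λΣtᵢ). Here n = 6 and Σtᵢ = 6.12 + 8.25 + 8.96 + 1.49 + 2.19 + 4.88 = 31.89.
Posterior ∝ λe^(−12λ) · λ^6e^(−31.89λ) = λ^7e^(−43.89λ), i.e. Gamma(8, 43.89).
Mode = (a−1)/b = 7/43.89 ≈ 0.1595.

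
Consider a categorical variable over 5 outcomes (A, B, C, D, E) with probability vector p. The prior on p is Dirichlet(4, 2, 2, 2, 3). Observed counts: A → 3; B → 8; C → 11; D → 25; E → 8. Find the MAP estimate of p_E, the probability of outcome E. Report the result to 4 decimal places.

The posterior is Dirichlet(αᵢ + nᵢ) = Dirichlet(7, 10, 13, 27, 11).
For a Dirichlet(a₁,…,a_K) with all aᵢ > 1, the mode has j-th component (aⱼ − 1)/(Σaᵢ − K).
Here Σaᵢ = 68 and K = 5, so p_E = (11 − 1)/(68 − 5) = 10/63 ≈ 0.1587.

MAP estimate of p_E = 0.1587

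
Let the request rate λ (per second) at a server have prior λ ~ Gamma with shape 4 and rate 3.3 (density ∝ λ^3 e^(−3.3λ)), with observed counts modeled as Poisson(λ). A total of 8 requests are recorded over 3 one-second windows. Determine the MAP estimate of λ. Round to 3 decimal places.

λ̂_MAP = 1.746

Σxᵢ = 8, n = 3.
Posterior ∝ λ^3e^(−3.3λ) · λ^8e^(−3λ) = λ^11e^(−6.3λ), i.e. Gamma(shape=12, rate=6.3).
The mode of a Gamma(a, b) with a ≥ 1 (shape–rate) is (a−1)/b = 11/6.3 ≈ 1.746.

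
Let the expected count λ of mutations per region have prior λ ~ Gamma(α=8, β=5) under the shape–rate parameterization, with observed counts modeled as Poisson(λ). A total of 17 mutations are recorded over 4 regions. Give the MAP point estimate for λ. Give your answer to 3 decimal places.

λ̂_MAP = 2.667

Σxᵢ = 17, n = 4.
Posterior ∝ λ^7e^(−5λ) · λ^17e^(−4λ) = λ^24e^(−9λ), i.e. Gamma(shape=25, rate=9).
The mode of a Gamma(a, b) with a ≥ 1 (shape–rate) is (a−1)/b = 24/9 ≈ 2.667.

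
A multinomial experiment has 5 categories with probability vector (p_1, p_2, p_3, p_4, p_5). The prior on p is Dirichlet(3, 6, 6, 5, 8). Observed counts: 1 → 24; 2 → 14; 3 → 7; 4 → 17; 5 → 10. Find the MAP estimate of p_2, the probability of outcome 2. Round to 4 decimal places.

MAP estimate: 0.2000

The posterior is Dirichlet(αᵢ + nᵢ) = Dirichlet(27, 20, 13, 22, 18).
For a Dirichlet(a₁,…,a_K) with all aᵢ > 1, the mode has j-th component (aⱼ − 1)/(Σaᵢ − K).
Here Σaᵢ = 100 and K = 5, so p_2 = (20 − 1)/(100 − 5) = 19/95 ≈ 0.2000.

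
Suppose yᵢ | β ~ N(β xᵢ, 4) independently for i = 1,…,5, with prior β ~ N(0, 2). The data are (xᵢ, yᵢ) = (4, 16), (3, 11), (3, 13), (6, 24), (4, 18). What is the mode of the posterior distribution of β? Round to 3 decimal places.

β̂_MAP = 4.000

log p(β | y) = −Σ(yᵢ − βxᵢ)²/(2·4) − β²/(2·2) + const.
Setting the derivative to zero: Σxᵢ(yᵢ − βxᵢ)/4 − β/2 = 0, so β = Σxᵢyᵢ / (Σxᵢ² + σ²/τ²).
Σxᵢyᵢ = 4·16 + 3·11 + 3·13 + 6·24 + 4·18 = 352; Σxᵢ² = 86; σ²/τ² = 2.
β̂_MAP = 352 / (86 + 2) = 352/88 ≈ 4.000.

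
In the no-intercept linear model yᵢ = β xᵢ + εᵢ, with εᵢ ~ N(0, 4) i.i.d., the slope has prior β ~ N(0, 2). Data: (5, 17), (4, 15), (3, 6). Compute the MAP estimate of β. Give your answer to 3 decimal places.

log p(β | y) = −Σ(yᵢ − βxᵢ)²/(2·4) − β²/(2·2) + const.
Setting the derivative to zero: Σxᵢ(yᵢ − βxᵢ)/4 − β/2 = 0, so β = Σxᵢyᵢ / (Σxᵢ² + σ²/τ²).
Σxᵢyᵢ = 5·17 + 4·15 + 3·6 = 163; Σxᵢ² = 50; σ²/τ² = 2.
β̂_MAP = 163 / (50 + 2) = 163/52 ≈ 3.135.

β̂_MAP = 3.135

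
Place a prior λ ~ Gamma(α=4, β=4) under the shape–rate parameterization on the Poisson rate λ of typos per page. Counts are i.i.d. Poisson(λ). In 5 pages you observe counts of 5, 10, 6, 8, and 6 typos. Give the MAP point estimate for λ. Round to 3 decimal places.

Σxᵢ = 5+10+6+8+6 = 35, with n = 5.
Posterior ∝ λ^3e^(−4λ) · λ^35e^(−5λ) = λ^38e^(−9λ), i.e. Gamma(shape=39, rate=9).
The mode of a Gamma(a, b) with a ≥ 1 (shape–rate) is (a−1)/b = 38/9 ≈ 4.222.

λ̂_MAP = 4.222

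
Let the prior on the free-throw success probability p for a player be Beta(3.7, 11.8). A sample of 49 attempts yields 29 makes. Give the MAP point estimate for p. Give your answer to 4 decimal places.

p̂_MAP = 0.5072

Prior: Beta(3.7, 11.8).
Data: 29 successes in 49 trials. The binomial likelihood contributes p^29(1−p)^20, so the posterior is Beta(3.7+29, 11.8+20) = Beta(32.7, 31.8).
For Beta(a, b) with a, b > 1 the mode is (a−1)/(a+b−2) = 31.7/62.5 ≈ 0.5072.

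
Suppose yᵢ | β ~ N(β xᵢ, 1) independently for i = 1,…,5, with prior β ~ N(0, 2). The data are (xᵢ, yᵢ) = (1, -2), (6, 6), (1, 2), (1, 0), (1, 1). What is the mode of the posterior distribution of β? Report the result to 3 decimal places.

log p(β | y) = −Σ(yᵢ − βxᵢ)²/(2·1) − β²/(2·2) + const.
Setting the derivative to zero: Σxᵢ(yᵢ − βxᵢ)/1 − β/2 = 0, so β = Σxᵢyᵢ / (Σxᵢ² + σ²/τ²).
Σxᵢyᵢ = 1·(-2) + 6·6 + 1·2 + 1·0 + 1·1 = 37; Σxᵢ² = 40; σ²/τ² = 0.5.
β̂_MAP = 37 / (40 + 0.5) = 37/40.5 ≈ 0.914.

β̂_MAP = 0.914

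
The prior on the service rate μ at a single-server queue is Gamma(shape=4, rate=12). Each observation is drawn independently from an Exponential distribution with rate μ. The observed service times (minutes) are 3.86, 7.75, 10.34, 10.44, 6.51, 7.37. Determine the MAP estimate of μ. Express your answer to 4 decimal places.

The Exponential(rate=μ) likelihood is ∝ μ^n e^(−μΣtᵢ). Here n = 6 and Σtᵢ = 3.86 + 7.75 + 10.34 + 10.44 + 6.51 + 7.37 = 46.27.
Posterior ∝ μ^3e^(−12μ) · μ^6e^(−46.27μ) = μ^9e^(−58.27μ), i.e. Gamma(10, 58.27).
Mode = (a−1)/b = 9/58.27 ≈ 0.1545.

μ̂_MAP = 0.1545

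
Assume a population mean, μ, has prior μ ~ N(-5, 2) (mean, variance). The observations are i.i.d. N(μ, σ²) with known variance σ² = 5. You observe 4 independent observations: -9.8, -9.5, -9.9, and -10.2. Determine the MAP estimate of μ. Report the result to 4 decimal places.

n = 4; x̄ = ((-9.8) + (-9.5) + (-9.9) + (-10.2))/4 = -39.4/4 = -9.85.
For a Normal prior and Normal likelihood with known variance, the posterior is Normal; its mode equals its mean, the precision-weighted average.
Prior precision 1/σ₀² = 1/2 = 0.5; data precision n/σ² = 4/5 = 0.8.
μ̂ = (0.5·(-5) + 0.8·(-9.85)) / (0.5 + 0.8) = (-10.38)/1.3 = -519/65 ≈ -7.9846.

μ̂_MAP = -7.9846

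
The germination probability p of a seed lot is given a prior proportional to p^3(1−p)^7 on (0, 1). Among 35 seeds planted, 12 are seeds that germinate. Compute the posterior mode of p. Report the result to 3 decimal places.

The prior density ∝ p^3(1−p)^7 is the kernel of Beta(4, 8).
Data: 12 successes in 35 trials. The binomial likelihood contributes p^12(1−p)^23, so the posterior is Beta(4+12, 8+23) = Beta(16, 31).
For Beta(a, b) with a, b > 1 the mode is (a−1)/(a+b−2) = 15/45 ≈ 0.333.

p̂_MAP = 0.333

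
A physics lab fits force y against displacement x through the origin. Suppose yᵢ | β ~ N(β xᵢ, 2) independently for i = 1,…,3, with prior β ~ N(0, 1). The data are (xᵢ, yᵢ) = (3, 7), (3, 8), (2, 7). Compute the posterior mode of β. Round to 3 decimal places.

β̂_MAP = 2.458

log p(β | y) = −Σ(yᵢ − βxᵢ)²/(2·2) − β²/(2·1) + const.
Setting the derivative to zero: Σxᵢ(yᵢ − βxᵢ)/2 − β/1 = 0, so β = Σxᵢyᵢ / (Σxᵢ² + σ²/τ²).
Σxᵢyᵢ = 3·7 + 3·8 + 2·7 = 59; Σxᵢ² = 22; σ²/τ² = 2.
β̂_MAP = 59 / (22 + 2) = 59/24 ≈ 2.458.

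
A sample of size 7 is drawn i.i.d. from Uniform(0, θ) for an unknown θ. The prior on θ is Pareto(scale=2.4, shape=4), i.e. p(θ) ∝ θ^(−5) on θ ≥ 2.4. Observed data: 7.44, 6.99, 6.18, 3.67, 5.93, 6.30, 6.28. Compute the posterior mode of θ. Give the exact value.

θ̂_MAP = 7.44

The Uniform(0, θ) likelihood is θ^(−n) for θ ≥ max(xᵢ), zero otherwise. Here max(xᵢ) = 7.44.
Posterior ∝ θ^(−5) · θ^(−7) = θ^(−12) on θ ≥ max(2.4, 7.44) = 7.44.
This density is strictly decreasing in θ, so the posterior mode lies at the lower boundary of the support.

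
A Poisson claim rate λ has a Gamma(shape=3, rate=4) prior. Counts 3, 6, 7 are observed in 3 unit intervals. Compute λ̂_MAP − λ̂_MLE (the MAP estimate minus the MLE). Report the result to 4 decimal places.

Σxᵢ = 16. Posterior is Gamma(19, 7); MAP = (19−1)/7 = 18/7 ≈ 2.57143.
MLE = x̄ = 16/3 ≈ 5.33333.
Difference = 18/7 − 16/3 = -58/21 ≈ -2.7619.

MAP − MLE = -2.7619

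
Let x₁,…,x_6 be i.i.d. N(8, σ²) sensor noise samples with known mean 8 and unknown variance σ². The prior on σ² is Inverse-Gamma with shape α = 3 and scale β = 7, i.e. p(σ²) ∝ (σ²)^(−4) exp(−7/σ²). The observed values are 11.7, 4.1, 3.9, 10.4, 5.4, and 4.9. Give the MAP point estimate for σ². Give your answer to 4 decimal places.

σ̂²_MAP = 5.8457

Sum of squared deviations about the known mean: SS = (11.7−8)² + (4.1−8)² + (3.9−8)² + (10.4−8)² + (5.4−8)² + (4.9−8)² = 67.84.
The Normal likelihood contributes (σ²)^(−n/2) exp(−SS/(2σ²)), so the posterior is Inverse-Gamma(α + n/2, β + SS/2) = Inverse-Gamma(6, 40.92).
The mode of Inverse-Gamma(a, b) is b/(a+1) = 40.92/7 ≈ 5.8457.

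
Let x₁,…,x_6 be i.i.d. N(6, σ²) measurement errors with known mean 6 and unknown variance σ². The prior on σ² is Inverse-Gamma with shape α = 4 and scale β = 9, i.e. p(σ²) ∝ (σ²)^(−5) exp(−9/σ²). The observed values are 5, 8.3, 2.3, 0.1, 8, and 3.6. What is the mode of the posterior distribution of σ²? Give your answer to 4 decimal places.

Sum of squared deviations about the known mean: SS = (5−6)² + (8.3−6)² + (2.3−6)² + (0.1−6)² + (8−6)² + (3.6−6)² = 64.55.
The Normal likelihood contributes (σ²)^(−n/2) exp(−SS/(2σ²)), so the posterior is Inverse-Gamma(α + n/2, β + SS/2) = Inverse-Gamma(7, 41.275).
The mode of Inverse-Gamma(a, b) is b/(a+1) = 41.275/8 ≈ 5.1594.

σ̂²_MAP = 5.1594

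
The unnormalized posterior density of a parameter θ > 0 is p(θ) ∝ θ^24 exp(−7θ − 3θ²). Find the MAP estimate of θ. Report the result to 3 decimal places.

θ̂_MAP = 1.500

ℓ'(θ) = 24/θ − 7 − 6θ. Setting this to zero and multiplying by θ: 6θ² + 7θ − 24 = 0.
θ = (−7 + √(7² + 4·6·24)) / (2·6) = (−7 + √625) / 12 = (−7 + 25)/12 = 3/2.
ℓ''(θ) = −24/θ² − 6 < 0, confirming a maximum.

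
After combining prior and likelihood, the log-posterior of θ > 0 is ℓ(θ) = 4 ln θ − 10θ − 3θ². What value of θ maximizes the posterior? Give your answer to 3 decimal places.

ℓ'(θ) = 4/θ − 10 − 6θ. Setting this to zero and multiplying by θ: 6θ² + 10θ − 4 = 0.
θ = (−10 + √(10² + 4·6·4)) / (2·6) = (−10 + √196) / 12 = (−10 + 14)/12 = 1/3.
ℓ''(θ) = −4/θ² − 6 < 0, confirming a maximum.

θ̂_MAP = 0.333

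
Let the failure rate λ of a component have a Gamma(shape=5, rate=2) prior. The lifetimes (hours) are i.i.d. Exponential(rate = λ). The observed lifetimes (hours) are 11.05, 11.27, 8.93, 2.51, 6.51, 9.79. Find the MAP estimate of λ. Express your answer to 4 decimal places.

λ̂_MAP = 0.1921

The Exponential(rate=λ) likelihood is ∝ λ^n e^(−λΣtᵢ). Here n = 6 and Σtᵢ = 11.05 + 11.27 + 8.93 + 2.51 + 6.51 + 9.79 = 50.06.
Posterior ∝ λ^4e^(−2λ) · λ^6e^(−50.06λ) = λ^10e^(−52.06λ), i.e. Gamma(11, 52.06).
Mode = (a−1)/b = 10/52.06 ≈ 0.1921.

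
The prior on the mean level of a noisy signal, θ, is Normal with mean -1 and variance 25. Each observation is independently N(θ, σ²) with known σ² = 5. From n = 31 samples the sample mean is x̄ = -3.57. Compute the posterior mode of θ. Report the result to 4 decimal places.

θ̂_MAP = -3.5535

n = 31, x̄ = -3.57.
For a Normal prior and Normal likelihood with known variance, the posterior is Normal; its mode equals its mean, the precision-weighted average.
Prior precision 1/σ₀² = 1/25 = 0.04; data precision n/σ² = 31/5 = 6.2.
θ̂ = (0.04·(-1) + 6.2·(-3.57)) / (0.04 + 6.2) = (-22.174)/6.24 = -11087/3120 ≈ -3.5535.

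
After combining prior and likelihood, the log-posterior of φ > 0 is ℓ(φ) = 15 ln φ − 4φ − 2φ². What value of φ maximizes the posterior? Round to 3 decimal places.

φ̂_MAP = 1.500

ℓ'(φ) = 15/φ − 4 − 4φ. Setting this to zero and multiplying by φ: 4φ² + 4φ − 15 = 0.
φ = (−4 + √(4² + 4·4·15)) / (2·4) = (−4 + √256) / 8 = (−4 + 16)/8 = 3/2.
ℓ''(φ) = −15/φ² − 4 < 0, confirming a maximum.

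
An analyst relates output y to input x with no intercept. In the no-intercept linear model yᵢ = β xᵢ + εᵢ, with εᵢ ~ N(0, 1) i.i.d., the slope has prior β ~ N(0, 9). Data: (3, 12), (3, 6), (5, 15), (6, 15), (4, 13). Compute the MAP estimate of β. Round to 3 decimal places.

log p(β | y) = −Σ(yᵢ − βxᵢ)²/(2·1) − β²/(2·9) + const.
Setting the derivative to zero: Σxᵢ(yᵢ − βxᵢ)/1 − β/9 = 0, so β = Σxᵢyᵢ / (Σxᵢ² + σ²/τ²).
Σxᵢyᵢ = 3·12 + 3·6 + 5·15 + 6·15 + 4·13 = 271; Σxᵢ² = 95; σ²/τ² = 1/9.
β̂_MAP = 271 / (95 + 1/9) = 271/(856/9) = 2439/856 ≈ 2.849.

β̂_MAP = 2.849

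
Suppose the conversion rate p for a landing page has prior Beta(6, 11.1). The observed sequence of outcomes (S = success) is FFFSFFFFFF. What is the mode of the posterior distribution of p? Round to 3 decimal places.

p̂_MAP = 0.239

Prior: Beta(6, 11.1).
Data: 1 success in 10 trials (from the sequence). The binomial likelihood contributes p(1−p)^9, so the posterior is Beta(6+1, 11.1+9) = Beta(7, 20.1).
For Beta(a, b) with a, b > 1 the mode is (a−1)/(a+b−2) = 6/25.1 ≈ 0.239.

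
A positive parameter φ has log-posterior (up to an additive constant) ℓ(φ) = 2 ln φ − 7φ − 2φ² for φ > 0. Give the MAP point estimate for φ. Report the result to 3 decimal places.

ℓ'(φ) = 2/φ − 7 − 4φ. Setting this to zero and multiplying by φ: 4φ² + 7φ − 2 = 0.
φ = (−7 + √(7² + 4·4·2)) / (2·4) = (−7 + √81) / 8 = (−7 + 9)/8 = 1/4.
ℓ''(φ) = −2/φ² − 4 < 0, confirming a maximum.

φ̂_MAP = 0.250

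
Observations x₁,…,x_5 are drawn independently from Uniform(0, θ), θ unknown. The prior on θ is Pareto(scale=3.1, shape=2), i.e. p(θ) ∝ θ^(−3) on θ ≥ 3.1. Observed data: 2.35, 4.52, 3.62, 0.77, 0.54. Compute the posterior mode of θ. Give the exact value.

θ̂_MAP = 4.52

The Uniform(0, θ) likelihood is θ^(−n) for θ ≥ max(xᵢ), zero otherwise. Here max(xᵢ) = 4.52.
Posterior ∝ θ^(−3) · θ^(−5) = θ^(−8) on θ ≥ max(3.1, 4.52) = 4.52.
This density is strictly decreasing in θ, so the posterior mode lies at the lower boundary of the support.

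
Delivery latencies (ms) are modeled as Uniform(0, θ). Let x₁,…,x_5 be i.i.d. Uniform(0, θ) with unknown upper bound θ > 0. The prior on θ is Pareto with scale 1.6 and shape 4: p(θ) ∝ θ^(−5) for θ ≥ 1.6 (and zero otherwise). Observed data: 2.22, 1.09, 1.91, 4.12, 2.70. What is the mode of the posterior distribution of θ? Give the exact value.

The Uniform(0, θ) likelihood is θ^(−n) for θ ≥ max(xᵢ), zero otherwise. Here max(xᵢ) = 4.12.
Posterior ∝ θ^(−5) · θ^(−5) = θ^(−10) on θ ≥ max(1.6, 4.12) = 4.12.
This density is strictly decreasing in θ, so the posterior mode lies at the lower boundary of the support.

θ̂_MAP = 4.12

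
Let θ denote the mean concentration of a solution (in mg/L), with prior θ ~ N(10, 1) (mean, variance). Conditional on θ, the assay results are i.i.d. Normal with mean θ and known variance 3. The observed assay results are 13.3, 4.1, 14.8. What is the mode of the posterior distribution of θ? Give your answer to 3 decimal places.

θ̂_MAP = 10.367

n = 3; x̄ = (13.3 + 4.1 + 14.8)/3 = 32.2/3 = 161/15 ≈ 10.7333.
For a Normal prior and Normal likelihood with known variance, the posterior is Normal; its mode equals its mean, the precision-weighted average.
Prior precision 1/σ₀² = 1/1 = 1; data precision n/σ² = 3/3 = 1.
θ̂ = (1·10 + 1·(161/15)) / (1 + 1) = (311/15)/2 = 311/30 ≈ 10.367.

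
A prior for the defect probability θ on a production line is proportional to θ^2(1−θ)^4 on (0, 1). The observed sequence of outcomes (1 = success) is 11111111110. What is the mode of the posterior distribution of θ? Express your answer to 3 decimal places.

The prior density ∝ θ^2(1−θ)^4 is the kernel of Beta(3, 5).
Data: 10 successes in 11 trials (from the sequence). The binomial likelihood contributes θ^10(1−θ)^1, so the posterior is Beta(3+10, 5+1) = Beta(13, 6).
For Beta(a, b) with a, b > 1 the mode is (a−1)/(a+b−2) = 12/17 ≈ 0.706.

θ̂_MAP = 0.706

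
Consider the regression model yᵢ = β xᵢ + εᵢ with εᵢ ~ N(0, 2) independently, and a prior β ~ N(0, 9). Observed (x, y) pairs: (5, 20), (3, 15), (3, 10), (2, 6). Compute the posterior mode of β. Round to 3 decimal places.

β̂_MAP = 3.960

log p(β | y) = −Σ(yᵢ − βxᵢ)²/(2·2) − β²/(2·9) + const.
Setting the derivative to zero: Σxᵢ(yᵢ − βxᵢ)/2 − β/9 = 0, so β = Σxᵢyᵢ / (Σxᵢ² + σ²/τ²).
Σxᵢyᵢ = 5·20 + 3·15 + 3·10 + 2·6 = 187; Σxᵢ² = 47; σ²/τ² = 2/9.
β̂_MAP = 187 / (47 + 2/9) = 187/(425/9) = 99/25 ≈ 3.960.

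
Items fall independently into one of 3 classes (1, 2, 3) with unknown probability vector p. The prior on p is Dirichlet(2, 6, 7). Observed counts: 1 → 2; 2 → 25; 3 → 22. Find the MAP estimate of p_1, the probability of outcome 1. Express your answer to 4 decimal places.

MAP estimate: 0.0492

The posterior is Dirichlet(αᵢ + nᵢ) = Dirichlet(4, 31, 29).
For a Dirichlet(a₁,…,a_K) with all aᵢ > 1, the mode has j-th component (aⱼ − 1)/(Σaᵢ − K).
Here Σaᵢ = 64 and K = 3, so p_1 = (4 − 1)/(64 − 3) = 3/61 ≈ 0.0492.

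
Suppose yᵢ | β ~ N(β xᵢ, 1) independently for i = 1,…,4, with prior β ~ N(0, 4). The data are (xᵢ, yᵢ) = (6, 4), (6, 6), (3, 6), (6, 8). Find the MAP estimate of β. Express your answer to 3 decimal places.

log p(β | y) = −Σ(yᵢ − βxᵢ)²/(2·1) − β²/(2·4) + const.
Setting the derivative to zero: Σxᵢ(yᵢ − βxᵢ)/1 − β/4 = 0, so β = Σxᵢyᵢ / (Σxᵢ² + σ²/τ²).
Σxᵢyᵢ = 6·4 + 6·6 + 3·6 + 6·8 = 126; Σxᵢ² = 117; σ²/τ² = 0.25.
β̂_MAP = 126 / (117 + 0.25) = 126/117.25 ≈ 1.075.

β̂_MAP = 1.075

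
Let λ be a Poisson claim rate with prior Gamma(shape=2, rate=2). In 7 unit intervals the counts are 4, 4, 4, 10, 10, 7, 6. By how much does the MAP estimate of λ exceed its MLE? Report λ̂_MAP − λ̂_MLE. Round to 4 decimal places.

Σxᵢ = 45. Posterior is Gamma(47, 9); MAP = (47−1)/9 = 46/9 ≈ 5.11111.
MLE = x̄ = 45/7 ≈ 6.42857.
Difference = 46/9 − 45/7 = -83/63 ≈ -1.3175.

MAP − MLE = -1.3175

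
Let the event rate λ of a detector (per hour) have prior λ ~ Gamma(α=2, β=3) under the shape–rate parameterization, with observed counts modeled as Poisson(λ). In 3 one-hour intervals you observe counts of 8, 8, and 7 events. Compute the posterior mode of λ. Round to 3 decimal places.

λ̂_MAP = 4.000

Σxᵢ = 8+8+7 = 23, with n = 3.
Posterior ∝ λe^(−3λ) · λ^23e^(−3λ) = λ^24e^(−6λ), i.e. Gamma(shape=25, rate=6).
The mode of a Gamma(a, b) with a ≥ 1 (shape–rate) is (a−1)/b = 24/6 ≈ 4.000.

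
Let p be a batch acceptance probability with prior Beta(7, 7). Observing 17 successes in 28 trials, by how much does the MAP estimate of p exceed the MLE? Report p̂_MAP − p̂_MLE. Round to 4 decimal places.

MAP − MLE = -0.0321

Posterior is Beta(24, 18); MAP = (24−1)/(42−2) = 23/40 ≈ 0.57500.
MLE ignores the prior: p̂_MLE = k/n = 17/28 ≈ 0.60714.
Difference = 23/40 − 17/28 = -9/280 ≈ -0.0321.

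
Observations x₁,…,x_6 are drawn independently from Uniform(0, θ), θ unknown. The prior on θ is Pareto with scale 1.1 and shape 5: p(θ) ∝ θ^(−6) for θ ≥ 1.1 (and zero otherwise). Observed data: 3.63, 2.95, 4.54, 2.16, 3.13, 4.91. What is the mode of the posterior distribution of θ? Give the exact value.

The Uniform(0, θ) likelihood is θ^(−n) for θ ≥ max(xᵢ), zero otherwise. Here max(xᵢ) = 4.91.
Posterior ∝ θ^(−6) · θ^(−6) = θ^(−12) on θ ≥ max(1.1, 4.91) = 4.91.
This density is strictly decreasing in θ, so the posterior mode lies at the lower boundary of the support.

θ̂_MAP = 4.91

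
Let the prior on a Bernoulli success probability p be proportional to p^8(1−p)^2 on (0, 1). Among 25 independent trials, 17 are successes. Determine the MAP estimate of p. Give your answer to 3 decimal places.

p̂_MAP = 0.714

The prior density ∝ p^8(1−p)^2 is the kernel of Beta(9, 3).
Data: 17 successes in 25 trials. The binomial likelihood contributes p^17(1−p)^8, so the posterior is Beta(9+17, 3+8) = Beta(26, 11).
For Beta(a, b) with a, b > 1 the mode is (a−1)/(a+b−2) = 25/35 ≈ 0.714.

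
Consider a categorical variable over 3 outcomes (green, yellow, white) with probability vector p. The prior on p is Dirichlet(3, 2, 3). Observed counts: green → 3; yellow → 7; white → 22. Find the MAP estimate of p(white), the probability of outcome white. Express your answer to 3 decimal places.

The posterior is Dirichlet(αᵢ + nᵢ) = Dirichlet(6, 9, 25).
For a Dirichlet(a₁,…,a_K) with all aᵢ > 1, the mode has j-th component (aⱼ − 1)/(Σaᵢ − K).
Here Σaᵢ = 40 and K = 3, so p(white) = (25 − 1)/(40 − 3) = 24/37 ≈ 0.649.

MAP estimate of p(white) = 0.649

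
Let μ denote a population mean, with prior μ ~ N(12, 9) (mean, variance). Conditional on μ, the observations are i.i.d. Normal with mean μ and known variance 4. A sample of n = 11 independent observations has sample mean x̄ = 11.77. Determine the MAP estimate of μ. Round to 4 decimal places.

n = 11, x̄ = 11.77.
For a Normal prior and Normal likelihood with known variance, the posterior is Normal; its mode equals its mean, the precision-weighted average.
Prior precision 1/σ₀² = 1/9; data precision n/σ² = 11/4 = 2.75.
μ̂ = ((1/9)·12 + 2.75·11.77) / (1/9 + 2.75) = (40441/1200)/(103/36) = 121323/10300 ≈ 11.7789.

μ̂_MAP = 11.7789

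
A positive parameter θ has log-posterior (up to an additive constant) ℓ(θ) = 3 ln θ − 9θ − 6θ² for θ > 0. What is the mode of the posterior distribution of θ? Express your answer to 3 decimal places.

θ̂_MAP = 0.250

ℓ'(θ) = 3/θ − 9 − 12θ. Setting this to zero and multiplying by θ: 12θ² + 9θ − 3 = 0.
θ = (−9 + √(9² + 4·12·3)) / (2·12) = (−9 + √225) / 24 = (−9 + 15)/24 = 1/4.
ℓ''(θ) = −3/θ² − 12 < 0, confirming a maximum.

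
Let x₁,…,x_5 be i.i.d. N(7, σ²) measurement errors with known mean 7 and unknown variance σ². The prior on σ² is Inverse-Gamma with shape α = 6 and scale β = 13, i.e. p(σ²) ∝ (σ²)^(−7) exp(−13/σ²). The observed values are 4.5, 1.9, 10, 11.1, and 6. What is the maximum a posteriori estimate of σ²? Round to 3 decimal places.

Sum of squared deviations about the known mean: SS = (4.5−7)² + (1.9−7)² + (10−7)² + (11.1−7)² + (6−7)² = 59.07.
The Normal likelihood contributes (σ²)^(−n/2) exp(−SS/(2σ²)), so the posterior is Inverse-Gamma(α + n/2, β + SS/2) = Inverse-Gamma(8.5, 42.535).
The mode of Inverse-Gamma(a, b) is b/(a+1) = 42.535/9.5 ≈ 4.477.

σ̂²_MAP = 4.477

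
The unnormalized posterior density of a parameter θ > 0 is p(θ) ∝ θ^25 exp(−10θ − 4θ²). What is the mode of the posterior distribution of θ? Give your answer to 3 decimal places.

θ̂_MAP = 1.250

ℓ'(θ) = 25/θ − 10 − 8θ. Setting this to zero and multiplying by θ: 8θ² + 10θ − 25 = 0.
θ = (−10 + √(10² + 4·8·25)) / (2·8) = (−10 + √900) / 16 = (−10 + 30)/16 = 5/4.
ℓ''(θ) = −25/θ² − 8 < 0, confirming a maximum.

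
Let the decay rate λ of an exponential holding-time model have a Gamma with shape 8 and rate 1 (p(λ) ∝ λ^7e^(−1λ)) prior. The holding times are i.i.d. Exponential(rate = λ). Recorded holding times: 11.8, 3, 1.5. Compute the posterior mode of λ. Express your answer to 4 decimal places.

λ̂_MAP = 0.5780

The Exponential(rate=λ) likelihood is ∝ λ^n e^(−λΣtᵢ). Here n = 3 and Σtᵢ = 11.8 + 3 + 1.5 = 16.3.
Posterior ∝ λ^7e^(−1λ) · λ^3e^(−16.3λ) = λ^10e^(−17.3λ), i.e. Gamma(11, 17.3).
Mode = (a−1)/b = 10/17.3 ≈ 0.5780.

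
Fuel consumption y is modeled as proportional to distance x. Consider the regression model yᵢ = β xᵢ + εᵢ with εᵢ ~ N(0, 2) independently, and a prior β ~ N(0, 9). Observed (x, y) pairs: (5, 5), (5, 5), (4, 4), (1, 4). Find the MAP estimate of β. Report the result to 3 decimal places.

log p(β | y) = −Σ(yᵢ − βxᵢ)²/(2·2) − β²/(2·9) + const.
Setting the derivative to zero: Σxᵢ(yᵢ − βxᵢ)/2 − β/9 = 0, so β = Σxᵢyᵢ / (Σxᵢ² + σ²/τ²).
Σxᵢyᵢ = 5·5 + 5·5 + 4·4 + 1·4 = 70; Σxᵢ² = 67; σ²/τ² = 2/9.
β̂_MAP = 70 / (67 + 2/9) = 70/(605/9) = 126/121 ≈ 1.041.

β̂_MAP = 1.041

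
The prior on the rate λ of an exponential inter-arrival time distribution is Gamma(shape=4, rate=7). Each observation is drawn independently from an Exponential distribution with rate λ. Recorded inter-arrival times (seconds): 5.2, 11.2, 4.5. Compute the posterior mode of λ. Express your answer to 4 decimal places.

λ̂_MAP = 0.2151

The Exponential(rate=λ) likelihood is ∝ λ^n e^(−λΣtᵢ). Here n = 3 and Σtᵢ = 5.2 + 11.2 + 4.5 = 20.9.
Posterior ∝ λ^3e^(−7λ) · λ^3e^(−20.9λ) = λ^6e^(−27.9λ), i.e. Gamma(7, 27.9).
Mode = (a−1)/b = 6/27.9 ≈ 0.2151.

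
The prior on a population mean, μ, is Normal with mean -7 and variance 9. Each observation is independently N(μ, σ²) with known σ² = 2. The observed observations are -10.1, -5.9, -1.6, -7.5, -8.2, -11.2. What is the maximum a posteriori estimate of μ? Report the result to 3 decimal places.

μ̂_MAP = -7.402

n = 6; x̄ = ((-10.1) + (-5.9) + (-1.6) + (-7.5) + (-8.2) + (-11.2))/6 = -44.5/6 = -89/12 ≈ -7.4167.
For a Normal prior and Normal likelihood with known variance, the posterior is Normal; its mode equals its mean, the precision-weighted average.
Prior precision 1/σ₀² = 1/9; data precision n/σ² = 6/2 = 3.
μ̂ = ((1/9)·(-7) + 3·(-89/12)) / (1/9 + 3) = (-829/36)/(28/9) = -829/112 ≈ -7.402.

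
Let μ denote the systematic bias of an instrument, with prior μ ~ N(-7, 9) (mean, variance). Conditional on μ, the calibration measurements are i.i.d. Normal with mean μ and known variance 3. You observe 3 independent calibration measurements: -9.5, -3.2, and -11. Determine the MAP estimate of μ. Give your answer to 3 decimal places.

n = 3; x̄ = ((-9.5) + (-3.2) + (-11))/3 = -23.7/3 = -7.9.
For a Normal prior and Normal likelihood with known variance, the posterior is Normal; its mode equals its mean, the precision-weighted average.
Prior precision 1/σ₀² = 1/9; data precision n/σ² = 3/3 = 1.
μ̂ = ((1/9)·(-7) + 1·(-7.9)) / (1/9 + 1) = (-781/90)/(10/9) = -7.810.

μ̂_MAP = -7.810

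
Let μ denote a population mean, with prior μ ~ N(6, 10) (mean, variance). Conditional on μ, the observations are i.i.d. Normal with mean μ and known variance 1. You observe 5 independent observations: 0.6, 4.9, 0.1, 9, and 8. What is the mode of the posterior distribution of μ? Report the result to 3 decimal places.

n = 5; x̄ = (0.6 + 4.9 + 0.1 + 9 + 8)/5 = 22.6/5 = 4.52.
For a Normal prior and Normal likelihood with known variance, the posterior is Normal; its mode equals its mean, the precision-weighted average.
Prior precision 1/σ₀² = 1/10 = 0.1; data precision n/σ² = 5/1 = 5.
μ̂ = (0.1·6 + 5·4.52) / (0.1 + 5) = 23.2/5.1 = 232/51 ≈ 4.549.

μ̂_MAP = 4.549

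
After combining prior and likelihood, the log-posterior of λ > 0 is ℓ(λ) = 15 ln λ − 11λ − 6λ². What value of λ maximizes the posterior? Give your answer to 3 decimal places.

λ̂_MAP = 0.750

ℓ'(λ) = 15/λ − 11 − 12λ. Setting this to zero and multiplying by λ: 12λ² + 11λ − 15 = 0.
λ = (−11 + √(11² + 4·12·15)) / (2·12) = (−11 + √841) / 24 = (−11 + 29)/24 = 3/4.
ℓ''(λ) = −15/λ² − 12 < 0, confirming a maximum.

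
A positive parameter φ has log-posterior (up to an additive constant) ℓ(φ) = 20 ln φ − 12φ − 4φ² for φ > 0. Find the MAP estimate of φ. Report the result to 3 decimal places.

φ̂_MAP = 1.000

ℓ'(φ) = 20/φ − 12 − 8φ. Setting this to zero and multiplying by φ: 8φ² + 12φ − 20 = 0.
φ = (−12 + √(12² + 4·8·20)) / (2·8) = (−12 + √784) / 16 = (−12 + 28)/16 = 1.
ℓ''(φ) = −20/φ² − 8 < 0, confirming a maximum.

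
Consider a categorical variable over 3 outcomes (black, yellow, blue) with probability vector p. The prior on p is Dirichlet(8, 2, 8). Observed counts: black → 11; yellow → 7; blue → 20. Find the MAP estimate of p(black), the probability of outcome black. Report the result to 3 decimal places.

MAP estimate of p(black) = 0.340

The posterior is Dirichlet(αᵢ + nᵢ) = Dirichlet(19, 9, 28).
For a Dirichlet(a₁,…,a_K) with all aᵢ > 1, the mode has j-th component (aⱼ − 1)/(Σaᵢ − K).
Here Σaᵢ = 56 and K = 3, so p(black) = (19 − 1)/(56 − 3) = 18/53 ≈ 0.340.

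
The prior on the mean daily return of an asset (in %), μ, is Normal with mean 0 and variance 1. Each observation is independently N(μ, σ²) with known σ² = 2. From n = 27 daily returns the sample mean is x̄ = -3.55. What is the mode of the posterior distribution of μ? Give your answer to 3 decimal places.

n = 27, x̄ = -3.55.
For a Normal prior and Normal likelihood with known variance, the posterior is Normal; its mode equals its mean, the precision-weighted average.
Prior precision 1/σ₀² = 1/1 = 1; data precision n/σ² = 27/2 = 13.5.
μ̂ = (1·0 + 13.5·(-3.55)) / (1 + 13.5) = (-47.925)/14.5 = -1917/580 ≈ -3.305.

μ̂_MAP = -3.305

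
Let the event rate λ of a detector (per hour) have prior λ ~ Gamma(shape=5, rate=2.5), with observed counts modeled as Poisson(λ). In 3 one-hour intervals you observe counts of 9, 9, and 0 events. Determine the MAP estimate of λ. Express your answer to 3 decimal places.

Σxᵢ = 9+9+0 = 18, with n = 3.
Posterior ∝ λ^4e^(−2.5λ) · λ^18e^(−3λ) = λ^22e^(−5.5λ), i.e. Gamma(shape=23, rate=5.5).
The mode of a Gamma(a, b) with a ≥ 1 (shape–rate) is (a−1)/b = 22/5.5 ≈ 4.000.

λ̂_MAP = 4.000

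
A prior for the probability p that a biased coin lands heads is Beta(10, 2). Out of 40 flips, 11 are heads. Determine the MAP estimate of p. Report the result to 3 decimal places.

Prior: Beta(10, 2).
Data: 11 successes in 40 trials. The binomial likelihood contributes p^11(1−p)^29, so the posterior is Beta(10+11, 2+29) = Beta(21, 31).
For Beta(a, b) with a, b > 1 the mode is (a−1)/(a+b−2) = 20/50 ≈ 0.400.

p̂_MAP = 0.400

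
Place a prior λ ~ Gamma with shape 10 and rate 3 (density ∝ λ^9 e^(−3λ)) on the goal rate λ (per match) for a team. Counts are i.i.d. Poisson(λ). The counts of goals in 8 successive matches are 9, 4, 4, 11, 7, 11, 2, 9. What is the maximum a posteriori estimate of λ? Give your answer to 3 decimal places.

Σxᵢ = 9+4+4+11+7+11+2+9 = 57, with n = 8.
Posterior ∝ λ^9e^(−3λ) · λ^57e^(−8λ) = λ^66e^(−11λ), i.e. Gamma(shape=67, rate=11).
The mode of a Gamma(a, b) with a ≥ 1 (shape–rate) is (a−1)/b = 66/11 ≈ 6.000.

λ̂_MAP = 6.000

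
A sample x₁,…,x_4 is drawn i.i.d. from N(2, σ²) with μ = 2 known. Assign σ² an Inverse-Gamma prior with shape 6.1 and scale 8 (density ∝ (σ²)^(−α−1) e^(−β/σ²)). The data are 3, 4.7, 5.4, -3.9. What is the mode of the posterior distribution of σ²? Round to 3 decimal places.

Sum of squared deviations about the known mean: SS = (3−2)² + (4.7−2)² + (5.4−2)² + (-3.9−2)² = 54.66.
The Normal likelihood contributes (σ²)^(−n/2) exp(−SS/(2σ²)), so the posterior is Inverse-Gamma(α + n/2, β + SS/2) = Inverse-Gamma(8.1, 35.33).
The mode of Inverse-Gamma(a, b) is b/(a+1) = 35.33/9.1 ≈ 3.882.

σ̂²_MAP = 3.882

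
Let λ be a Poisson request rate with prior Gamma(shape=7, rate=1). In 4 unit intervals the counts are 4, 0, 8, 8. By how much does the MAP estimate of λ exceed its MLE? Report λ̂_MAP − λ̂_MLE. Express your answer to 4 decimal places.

MAP − MLE = 0.2000

Σxᵢ = 20. Posterior is Gamma(27, 5); MAP = (27−1)/5 = 26/5 ≈ 5.20000.
MLE = x̄ = 20/4 ≈ 5.00000.
Difference = 26/5 − 20/4 = 1/5 ≈ 0.2000.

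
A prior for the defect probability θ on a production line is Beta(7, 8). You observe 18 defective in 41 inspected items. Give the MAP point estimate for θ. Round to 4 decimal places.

θ̂_MAP = 0.4444

Prior: Beta(7, 8).
Data: 18 successes in 41 trials. The binomial likelihood contributes θ^18(1−θ)^23, so the posterior is Beta(7+18, 8+23) = Beta(25, 31).
For Beta(a, b) with a, b > 1 the mode is (a−1)/(a+b−2) = 24/54 ≈ 0.4444.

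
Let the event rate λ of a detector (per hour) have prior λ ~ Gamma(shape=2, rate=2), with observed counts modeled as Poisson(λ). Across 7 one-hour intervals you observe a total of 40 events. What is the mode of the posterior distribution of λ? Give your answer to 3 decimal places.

Σxᵢ = 40, n = 7.
Posterior ∝ λe^(−2λ) · λ^40e^(−7λ) = λ^41e^(−9λ), i.e. Gamma(shape=42, rate=9).
The mode of a Gamma(a, b) with a ≥ 1 (shape–rate) is (a−1)/b = 41/9 ≈ 4.556.

λ̂_MAP = 4.556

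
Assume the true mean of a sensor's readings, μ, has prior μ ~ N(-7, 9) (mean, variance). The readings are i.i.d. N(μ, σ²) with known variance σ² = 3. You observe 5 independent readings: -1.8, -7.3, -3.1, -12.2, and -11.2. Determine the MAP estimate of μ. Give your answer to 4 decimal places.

n = 5; x̄ = ((-1.8) + (-7.3) + (-3.1) + (-12.2) + (-11.2))/5 = -35.6/5 = -7.12.
For a Normal prior and Normal likelihood with known variance, the posterior is Normal; its mode equals its mean, the precision-weighted average.
Prior precision 1/σ₀² = 1/9; data precision n/σ² = 5/3.
μ̂ = ((1/9)·(-7) + (5/3)·(-7.12)) / (1/9 + 5/3) = (-569/45)/(16/9) = -7.1125.

μ̂_MAP = -7.1125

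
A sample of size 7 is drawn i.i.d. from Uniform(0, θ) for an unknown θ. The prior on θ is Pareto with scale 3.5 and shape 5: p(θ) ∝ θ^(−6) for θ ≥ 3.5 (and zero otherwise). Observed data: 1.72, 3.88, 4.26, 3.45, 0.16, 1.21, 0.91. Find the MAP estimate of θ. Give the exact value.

θ̂_MAP = 4.26

The Uniform(0, θ) likelihood is θ^(−n) for θ ≥ max(xᵢ), zero otherwise. Here max(xᵢ) = 4.26.
Posterior ∝ θ^(−6) · θ^(−7) = θ^(−13) on θ ≥ max(3.5, 4.26) = 4.26.
This density is strictly decreasing in θ, so the posterior mode lies at the lower boundary of the support.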